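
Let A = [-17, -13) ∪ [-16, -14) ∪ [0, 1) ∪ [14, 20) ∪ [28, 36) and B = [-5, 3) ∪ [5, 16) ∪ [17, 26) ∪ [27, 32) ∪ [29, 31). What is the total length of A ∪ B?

First set merges to [-17, -13), [0, 1), [14, 20), [28, 36).
Second set merges to [-5, 3), [5, 16), [17, 26), [27, 32).
A ∪ B = [-17, -13), [-5, 3), [5, 26), [27, 36).
Total: 4 + 8 + 21 + 9 = 42.

42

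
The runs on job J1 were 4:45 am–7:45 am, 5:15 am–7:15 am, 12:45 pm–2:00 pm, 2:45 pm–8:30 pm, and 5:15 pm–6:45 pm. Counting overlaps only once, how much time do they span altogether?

Merged: 4:45 am-7:45 am, 12:45 pm-2:00 pm, 2:45 pm-8:30 pm.
Lengths: 3 h + 1 h 15 min + 5 h 45 min = 10 h.

10 h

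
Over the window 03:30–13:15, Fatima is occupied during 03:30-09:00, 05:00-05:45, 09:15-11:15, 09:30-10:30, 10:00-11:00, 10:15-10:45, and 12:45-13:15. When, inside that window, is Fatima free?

09:00-09:15, 11:15-12:45

Covered (merged): 03:30-09:00, 09:15-11:15, 12:45-13:15.
Gaps within 03:30-13:15: 09:00-09:15, 11:15-12:45.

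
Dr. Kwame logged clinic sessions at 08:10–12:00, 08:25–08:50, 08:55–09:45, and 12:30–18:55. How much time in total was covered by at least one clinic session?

10 h 15 min

Merged: 08:10-12:00, 12:30-18:55.
Lengths: 3 h 50 min + 6 h 25 min = 10 h 15 min.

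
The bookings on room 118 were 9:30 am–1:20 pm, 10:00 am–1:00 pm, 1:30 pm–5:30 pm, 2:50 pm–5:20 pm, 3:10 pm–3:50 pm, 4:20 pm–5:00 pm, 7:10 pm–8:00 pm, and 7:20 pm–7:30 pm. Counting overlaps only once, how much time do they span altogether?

Merged: 9:30 am–1:20 pm, 1:30 pm–5:30 pm, 7:10 pm–8:00 pm.
Lengths: 3 h 50 min + 4 h + 50 min = 8 h 40 min.

8 h 40 min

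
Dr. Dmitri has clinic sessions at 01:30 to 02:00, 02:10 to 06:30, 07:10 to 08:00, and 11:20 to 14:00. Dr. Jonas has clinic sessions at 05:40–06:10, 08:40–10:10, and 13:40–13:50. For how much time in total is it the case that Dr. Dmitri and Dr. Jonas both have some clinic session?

40 min

A ∩ B = 05:40–06:10, 13:40–13:50.
Total: 30 min + 10 min = 40 min.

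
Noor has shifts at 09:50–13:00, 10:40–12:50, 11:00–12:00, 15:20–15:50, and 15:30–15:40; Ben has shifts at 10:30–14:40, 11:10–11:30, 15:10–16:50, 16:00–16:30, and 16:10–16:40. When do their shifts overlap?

A, merged: 09:50-13:00, 15:20-15:50.
B, merged: 10:30-14:40, 15:10-16:50.
09:50-13:00 ∩ B → 10:30-13:00.
15:20-15:50 ∩ B → 15:20-15:50.

10:30-13:00, 15:20-15:50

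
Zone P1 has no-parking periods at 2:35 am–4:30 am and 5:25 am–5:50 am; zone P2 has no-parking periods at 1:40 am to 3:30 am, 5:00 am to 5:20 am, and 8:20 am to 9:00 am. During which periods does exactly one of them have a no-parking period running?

1:40 am–2:35 am, 3:30 am–4:30 am, 5:00 am–5:20 am, 5:25 am–5:50 am, 8:20 am–9:00 am

A \ B = 3:30 am–4:30 am, 5:25 am–5:50 am.
B \ A = 1:40 am–2:35 am, 5:00 am–5:20 am, 8:20 am–9:00 am.
Union of the two gives the symmetric difference.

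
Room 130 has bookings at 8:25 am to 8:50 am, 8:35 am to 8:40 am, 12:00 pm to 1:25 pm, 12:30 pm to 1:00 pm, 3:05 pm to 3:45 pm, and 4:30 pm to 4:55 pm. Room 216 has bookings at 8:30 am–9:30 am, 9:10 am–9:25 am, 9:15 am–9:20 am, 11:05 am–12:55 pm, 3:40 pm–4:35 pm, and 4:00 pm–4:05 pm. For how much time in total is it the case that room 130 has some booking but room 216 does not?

1 h 30 min

A, merged: 8:25 am-8:50 am, 12:00 pm-1:25 pm, 3:05 pm-3:45 pm, 4:30 pm-4:55 pm.
B, merged: 8:30 am-9:30 am, 11:05 am-12:55 pm, 3:40 pm-4:35 pm.
A \ B = 8:25 am-8:30 am, 12:55 pm-1:25 pm, 3:05 pm-3:40 pm, 4:35 pm-4:55 pm.
Total: 5 min + 30 min + 35 min + 20 min = 1 h 30 min.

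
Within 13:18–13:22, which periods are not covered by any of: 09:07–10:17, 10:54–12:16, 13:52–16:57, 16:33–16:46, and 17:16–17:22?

13:18–13:22

The merged coverage is 09:07–10:17, 10:54–12:16, 13:52–16:57, 17:16–17:22.
Gaps within 13:18–13:22: 13:18–13:22.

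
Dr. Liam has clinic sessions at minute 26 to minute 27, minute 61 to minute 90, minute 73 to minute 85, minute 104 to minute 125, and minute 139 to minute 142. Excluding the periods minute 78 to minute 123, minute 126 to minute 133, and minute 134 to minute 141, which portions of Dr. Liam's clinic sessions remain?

Merge the first list: minute 26 to minute 27, minute 61 to minute 90, minute 104 to minute 125, minute 139 to minute 142.
minute 26 to minute 27 is untouched.
minute 61 to minute 90 with B removed leaves minute 61 to minute 78.
minute 104 to minute 125 with B removed leaves minute 123 to minute 125.
minute 139 to minute 142 with B removed leaves minute 141 to minute 142.

minute 26 to minute 27, minute 61 to minute 78, minute 123 to minute 125, minute 141 to minute 142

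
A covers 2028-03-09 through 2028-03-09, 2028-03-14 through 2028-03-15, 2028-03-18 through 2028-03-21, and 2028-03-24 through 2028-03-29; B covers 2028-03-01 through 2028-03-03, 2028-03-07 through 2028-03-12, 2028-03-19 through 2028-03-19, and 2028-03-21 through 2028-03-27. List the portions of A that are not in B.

2028-03-09 through 2028-03-09: fully covered by B → removed.
2028-03-14 through 2028-03-15: no B overlap → unchanged.
2028-03-18 through 2028-03-21 minus B → 2028-03-18 through 2028-03-18, 2028-03-20 through 2028-03-20.
2028-03-24 through 2028-03-29 minus B → 2028-03-28 through 2028-03-29.

2028-03-14 through 2028-03-15, 2028-03-18 through 2028-03-18, 2028-03-20 through 2028-03-20, 2028-03-28 through 2028-03-29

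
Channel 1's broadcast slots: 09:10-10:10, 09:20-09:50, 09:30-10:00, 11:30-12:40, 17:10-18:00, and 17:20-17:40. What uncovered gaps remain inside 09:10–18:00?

10:10–11:30, 12:40–17:10

The merged coverage is 09:10–10:10, 11:30–12:40, 17:10–18:00.
Gaps within 09:10–18:00: 10:10–11:30, 12:40–17:10.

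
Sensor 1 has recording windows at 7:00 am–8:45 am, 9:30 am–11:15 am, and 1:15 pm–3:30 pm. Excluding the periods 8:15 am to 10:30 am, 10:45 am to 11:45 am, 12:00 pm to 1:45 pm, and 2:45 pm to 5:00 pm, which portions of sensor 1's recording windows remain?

7:00 am–8:45 am with B removed leaves 7:00 am–8:15 am.
9:30 am–11:15 am with B removed leaves 10:30 am–10:45 am.
1:15 pm–3:30 pm with B removed leaves 1:45 pm–2:45 pm.

7:00 am–8:15 am, 10:30 am–10:45 am, 1:45 pm–2:45 pm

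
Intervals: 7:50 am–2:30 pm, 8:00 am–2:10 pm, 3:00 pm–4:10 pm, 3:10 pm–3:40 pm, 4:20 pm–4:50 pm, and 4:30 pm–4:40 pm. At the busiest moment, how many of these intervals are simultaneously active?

2

Sweep endpoints in order; track running count of active intervals.
Peak of 2 reached at 8:00 am.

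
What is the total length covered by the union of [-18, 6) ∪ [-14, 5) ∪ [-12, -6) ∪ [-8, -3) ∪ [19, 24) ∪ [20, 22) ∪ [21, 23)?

29

Merged: [-18, 6), [19, 24).
Lengths: 24 + 5 = 29.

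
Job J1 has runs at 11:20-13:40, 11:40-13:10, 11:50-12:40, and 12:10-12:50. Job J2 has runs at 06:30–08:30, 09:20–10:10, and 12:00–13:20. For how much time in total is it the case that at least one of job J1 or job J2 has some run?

5 h 10 min

First set merges to 11:20-13:40.
A ∪ B = 06:30-08:30, 09:20-10:10, 11:20-13:40.
Total: 2 h + 50 min + 2 h 20 min = 5 h 10 min.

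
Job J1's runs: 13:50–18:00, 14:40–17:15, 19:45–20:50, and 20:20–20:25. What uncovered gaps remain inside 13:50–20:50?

18:00–19:45

After merging, the occupied span is 13:50–18:00, 19:45–20:50.
Complement within 13:50–20:50: 18:00–19:45.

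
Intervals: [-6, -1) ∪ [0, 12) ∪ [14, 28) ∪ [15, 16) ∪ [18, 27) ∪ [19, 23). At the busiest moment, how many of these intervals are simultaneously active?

At 19, 3 of the intervals are simultaneously active.
No point has more.

3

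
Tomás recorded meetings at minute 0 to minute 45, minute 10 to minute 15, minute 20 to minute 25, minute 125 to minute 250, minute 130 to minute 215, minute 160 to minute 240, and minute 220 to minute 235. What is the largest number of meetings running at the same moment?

3

Sweep endpoints in order; track running count of active intervals.
Peak of 3 reached at minute 160.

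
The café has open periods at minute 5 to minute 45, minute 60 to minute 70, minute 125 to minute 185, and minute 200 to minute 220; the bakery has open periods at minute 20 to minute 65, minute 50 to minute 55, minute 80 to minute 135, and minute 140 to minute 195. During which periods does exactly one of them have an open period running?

minute 5 to minute 20, minute 45 to minute 60, minute 65 to minute 70, minute 80 to minute 125, minute 135 to minute 140, minute 185 to minute 195, minute 200 to minute 220

Second set merges to minute 20 to minute 65, minute 80 to minute 135, minute 140 to minute 195.
A \ B = minute 5 to minute 20, minute 65 to minute 70, minute 135 to minute 140, minute 200 to minute 220.
B \ A = minute 45 to minute 60, minute 80 to minute 125, minute 185 to minute 195.
Union of the two gives the symmetric difference.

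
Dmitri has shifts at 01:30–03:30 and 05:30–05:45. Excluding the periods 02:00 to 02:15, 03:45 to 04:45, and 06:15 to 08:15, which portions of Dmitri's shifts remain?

01:30-02:00, 02:15-03:30, 05:30-05:45

01:30-03:30 with B removed leaves 01:30-02:00, 02:15-03:30.
05:30-05:45 is untouched.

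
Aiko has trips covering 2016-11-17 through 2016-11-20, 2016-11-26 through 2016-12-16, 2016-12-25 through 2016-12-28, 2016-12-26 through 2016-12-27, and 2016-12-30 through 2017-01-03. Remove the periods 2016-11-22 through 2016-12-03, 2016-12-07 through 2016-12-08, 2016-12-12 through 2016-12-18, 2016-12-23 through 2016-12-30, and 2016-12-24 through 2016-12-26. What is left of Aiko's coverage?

2016-11-17 through 2016-11-20, 2016-12-04 through 2016-12-06, 2016-12-09 through 2016-12-11, 2016-12-31 through 2017-01-03

First set merges to 2016-11-17 through 2016-11-20, 2016-11-26 through 2016-12-16, 2016-12-25 through 2016-12-28, 2016-12-30 through 2017-01-03.
Second set merges to 2016-11-22 through 2016-12-03, 2016-12-07 through 2016-12-08, 2016-12-12 through 2016-12-18, 2016-12-23 through 2016-12-30.
2016-11-17 through 2016-11-20: no B overlap → unchanged.
2016-11-26 through 2016-12-16 minus B → 2016-12-04 through 2016-12-06, 2016-12-09 through 2016-12-11.
2016-12-25 through 2016-12-28: fully covered by B → removed.
2016-12-30 through 2017-01-03 minus B → 2016-12-31 through 2017-01-03.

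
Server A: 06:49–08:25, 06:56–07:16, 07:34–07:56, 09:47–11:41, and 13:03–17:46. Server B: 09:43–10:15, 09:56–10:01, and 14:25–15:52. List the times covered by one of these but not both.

A, merged: 06:49–08:25, 09:47–11:41, 13:03–17:46.
B, merged: 09:43–10:15, 14:25–15:52.
A but not B: 06:49–08:25, 10:15–11:41, 13:03–14:25, 15:52–17:46.
B but not A: 09:43–09:47.
Combining gives A △ B.

06:49–08:25, 09:43–09:47, 10:15–11:41, 13:03–14:25, 15:52–17:46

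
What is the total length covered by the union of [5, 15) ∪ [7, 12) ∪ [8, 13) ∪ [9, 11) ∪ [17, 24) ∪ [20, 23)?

17

Merged: [5, 15), [17, 24).
Lengths: 10 + 7 = 17.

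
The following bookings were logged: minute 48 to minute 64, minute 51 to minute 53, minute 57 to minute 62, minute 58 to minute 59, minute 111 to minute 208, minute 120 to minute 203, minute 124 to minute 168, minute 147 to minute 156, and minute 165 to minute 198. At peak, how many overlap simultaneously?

Walk the sorted start/end points keeping a running depth.
The depth first hits 4 at minute 147.

4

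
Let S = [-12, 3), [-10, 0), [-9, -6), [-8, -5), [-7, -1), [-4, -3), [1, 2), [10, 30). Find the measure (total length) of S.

Merged: [-12, 3), [10, 30).
Lengths: 15 + 20 = 35.

35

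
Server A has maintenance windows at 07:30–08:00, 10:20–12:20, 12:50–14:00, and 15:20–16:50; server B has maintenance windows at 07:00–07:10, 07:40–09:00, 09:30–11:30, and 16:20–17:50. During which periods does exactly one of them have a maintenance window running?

07:00–07:10, 07:30–07:40, 08:00–09:00, 09:30–10:20, 11:30–12:20, 12:50–14:00, 15:20–16:20, 16:50–17:50

A \ B = 07:30–07:40, 11:30–12:20, 12:50–14:00, 15:20–16:20.
B \ A = 07:00–07:10, 08:00–09:00, 09:30–10:20, 16:50–17:50.
Union of the two gives the symmetric difference.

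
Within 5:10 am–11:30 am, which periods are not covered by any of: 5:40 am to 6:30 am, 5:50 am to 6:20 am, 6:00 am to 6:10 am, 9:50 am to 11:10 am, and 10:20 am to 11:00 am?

5:10 am-5:40 am, 6:30 am-9:50 am, 11:10 am-11:30 am

The merged coverage is 5:40 am-6:30 am, 9:50 am-11:10 am.
Complement within 5:10 am-11:30 am: 5:10 am-5:40 am, 6:30 am-9:50 am, 11:10 am-11:30 am.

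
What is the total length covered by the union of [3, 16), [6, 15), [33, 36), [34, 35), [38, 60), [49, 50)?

Merged: [3, 16), [33, 36), [38, 60).
Lengths: 13 + 3 + 22 = 38.

38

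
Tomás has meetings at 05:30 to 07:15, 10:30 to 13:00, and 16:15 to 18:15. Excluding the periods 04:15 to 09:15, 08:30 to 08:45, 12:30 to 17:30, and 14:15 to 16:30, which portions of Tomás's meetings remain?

B, merged: 04:15–09:15, 12:30–17:30.
05:30–07:15 lies entirely inside B → drops out.
10:30–13:00 with B removed leaves 10:30–12:30.
16:15–18:15 with B removed leaves 17:30–18:15.

10:30–12:30, 17:30–18:15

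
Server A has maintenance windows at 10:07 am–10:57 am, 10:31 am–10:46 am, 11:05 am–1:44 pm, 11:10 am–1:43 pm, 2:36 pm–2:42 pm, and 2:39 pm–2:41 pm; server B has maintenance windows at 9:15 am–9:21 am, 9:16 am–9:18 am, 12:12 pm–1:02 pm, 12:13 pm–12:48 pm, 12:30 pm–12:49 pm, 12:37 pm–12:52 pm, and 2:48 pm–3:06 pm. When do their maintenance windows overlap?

Merge the first list: 10:07 am–10:57 am, 11:05 am–1:44 pm, 2:36 pm–2:42 pm.
Merge the second list: 9:15 am–9:21 am, 12:12 pm–1:02 pm, 2:48 pm–3:06 pm.
10:07 am–10:57 am: no overlap with the second set.
11:05 am–1:44 pm meets the second set on 12:12 pm–1:02 pm.
2:36 pm–2:42 pm: no overlap with the second set.

12:12 pm–1:02 pm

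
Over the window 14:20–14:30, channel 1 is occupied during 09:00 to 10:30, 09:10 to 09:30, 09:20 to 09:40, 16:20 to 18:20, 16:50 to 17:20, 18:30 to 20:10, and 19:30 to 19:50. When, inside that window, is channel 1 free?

After merging, the occupied span is 09:00-10:30, 16:20-18:20, 18:30-20:10.
Uncovered inside 14:20-14:30: 14:20-14:30.

14:20-14:30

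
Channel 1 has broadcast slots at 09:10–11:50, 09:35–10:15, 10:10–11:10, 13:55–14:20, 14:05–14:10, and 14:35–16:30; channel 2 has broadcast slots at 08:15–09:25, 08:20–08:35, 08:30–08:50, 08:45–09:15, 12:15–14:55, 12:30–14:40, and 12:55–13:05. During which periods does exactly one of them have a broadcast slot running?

First set merges to 09:10–11:50, 13:55–14:20, 14:35–16:30.
Second set merges to 08:15–09:25, 12:15–14:55.
Only in the first: 09:25–11:50, 14:55–16:30.
Only in the second: 08:15–09:10, 12:15–13:55, 14:20–14:35.
Together these are the periods covered by exactly one.

08:15–09:10, 09:25–11:50, 12:15–13:55, 14:20–14:35, 14:55–16:30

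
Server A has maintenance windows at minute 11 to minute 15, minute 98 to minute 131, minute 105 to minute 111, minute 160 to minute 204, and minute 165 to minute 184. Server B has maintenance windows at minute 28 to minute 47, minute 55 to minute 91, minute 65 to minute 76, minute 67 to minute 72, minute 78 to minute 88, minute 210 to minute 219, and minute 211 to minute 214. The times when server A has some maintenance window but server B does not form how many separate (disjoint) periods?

First set merges to minute 11 to minute 15, minute 98 to minute 131, minute 160 to minute 204.
Second set merges to minute 28 to minute 47, minute 55 to minute 91, minute 210 to minute 219.
A \ B = minute 11 to minute 15, minute 98 to minute 131, minute 160 to minute 204.
That is 3 disjoint pieces.

3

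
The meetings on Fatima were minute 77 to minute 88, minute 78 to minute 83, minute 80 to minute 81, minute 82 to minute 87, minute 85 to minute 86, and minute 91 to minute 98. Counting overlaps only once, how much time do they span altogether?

18 minutes

Merged: minute 77 to minute 88, minute 91 to minute 98.
Lengths: 11 minutes + 7 minutes = 18 minutes.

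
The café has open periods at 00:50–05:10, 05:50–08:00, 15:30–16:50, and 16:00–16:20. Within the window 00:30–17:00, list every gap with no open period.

00:30–00:50, 05:10–05:50, 08:00–15:30, 16:50–17:00

After merging, the occupied span is 00:50–05:10, 05:50–08:00, 15:30–16:50.
Uncovered inside 00:30–17:00: 00:30–00:50, 05:10–05:50, 08:00–15:30, 16:50–17:00.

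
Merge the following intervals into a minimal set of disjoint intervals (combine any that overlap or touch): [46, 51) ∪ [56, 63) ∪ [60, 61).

[56, 63) is disjoint → start new block.
[60, 61) overlaps/touches [56, 63) → extend to [56, 63).

[46, 51) ∪ [56, 63)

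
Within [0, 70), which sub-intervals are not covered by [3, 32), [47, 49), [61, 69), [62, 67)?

[0, 3) ∪ [32, 47) ∪ [49, 61) ∪ [69, 70)

Covered (merged): [3, 32), [47, 49), [61, 69).
Uncovered inside [0, 70): [0, 3), [32, 47), [49, 61), [69, 70).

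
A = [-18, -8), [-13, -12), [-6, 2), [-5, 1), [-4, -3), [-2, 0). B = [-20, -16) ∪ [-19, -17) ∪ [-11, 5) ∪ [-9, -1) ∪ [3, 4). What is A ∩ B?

A, merged: [-18, -8), [-6, 2).
B, merged: [-20, -16), [-11, 5).
[-18, -8) ∩ B → [-18, -16), [-11, -8).
[-6, 2) ∩ B → [-6, 2).

[-18, -16) ∪ [-11, -8) ∪ [-6, 2)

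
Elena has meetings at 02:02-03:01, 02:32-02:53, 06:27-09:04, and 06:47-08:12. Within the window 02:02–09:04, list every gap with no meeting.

03:01–06:27

After merging, the occupied span is 02:02–03:01, 06:27–09:04.
Gaps within 02:02–09:04: 03:01–06:27.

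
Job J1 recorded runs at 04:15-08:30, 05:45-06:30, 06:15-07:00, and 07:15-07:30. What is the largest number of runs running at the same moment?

At 06:15, 3 of the intervals are simultaneously active.
No point has more.

3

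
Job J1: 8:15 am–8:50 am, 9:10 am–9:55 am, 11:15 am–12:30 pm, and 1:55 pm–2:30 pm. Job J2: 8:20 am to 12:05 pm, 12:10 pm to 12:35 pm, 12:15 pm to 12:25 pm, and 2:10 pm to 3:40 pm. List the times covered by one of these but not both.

8:15 am–8:20 am, 8:50 am–9:10 am, 9:55 am–11:15 am, 12:05 pm–12:10 pm, 12:30 pm–12:35 pm, 1:55 pm–2:10 pm, 2:30 pm–3:40 pm

Merge the second list: 8:20 am–12:05 pm, 12:10 pm–12:35 pm, 2:10 pm–3:40 pm.
A but not B: 8:15 am–8:20 am, 12:05 pm–12:10 pm, 1:55 pm–2:10 pm.
B but not A: 8:50 am–9:10 am, 9:55 am–11:15 am, 12:30 pm–12:35 pm, 2:30 pm–3:40 pm.
Combining gives A △ B.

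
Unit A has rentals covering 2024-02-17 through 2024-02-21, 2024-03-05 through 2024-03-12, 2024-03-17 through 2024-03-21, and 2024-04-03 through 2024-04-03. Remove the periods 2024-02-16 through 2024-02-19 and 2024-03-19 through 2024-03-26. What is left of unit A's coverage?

2024-02-17 through 2024-02-21 with B removed leaves 2024-02-20 through 2024-02-21.
2024-03-05 through 2024-03-12 is untouched.
2024-03-17 through 2024-03-21 with B removed leaves 2024-03-17 through 2024-03-18.
2024-04-03 through 2024-04-03 is untouched.

2024-02-20 through 2024-02-21, 2024-03-05 through 2024-03-12, 2024-03-17 through 2024-03-18, 2024-04-03 through 2024-04-03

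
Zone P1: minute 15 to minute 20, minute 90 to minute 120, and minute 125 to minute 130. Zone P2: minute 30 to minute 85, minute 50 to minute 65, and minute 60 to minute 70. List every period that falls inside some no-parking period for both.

none

B, merged: minute 30 to minute 85.
minute 15 to minute 20 falls entirely outside B.
minute 90 to minute 120 falls entirely outside B.
minute 125 to minute 130 falls entirely outside B.
No overlap.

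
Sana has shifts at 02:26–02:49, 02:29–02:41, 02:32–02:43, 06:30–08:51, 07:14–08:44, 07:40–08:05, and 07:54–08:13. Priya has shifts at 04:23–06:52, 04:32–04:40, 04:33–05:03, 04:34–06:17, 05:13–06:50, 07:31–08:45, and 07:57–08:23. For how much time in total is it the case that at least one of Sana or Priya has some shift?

Merge the first list: 02:26-02:49, 06:30-08:51.
Merge the second list: 04:23-06:52, 07:31-08:45.
A ∪ B = 02:26-02:49, 04:23-08:51.
Total: 23 min + 4 h 28 min = 4 h 51 min.

4 h 51 min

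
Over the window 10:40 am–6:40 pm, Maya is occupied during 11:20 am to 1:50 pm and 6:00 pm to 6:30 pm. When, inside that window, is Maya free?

10:40 am–11:20 am, 1:50 pm–6:00 pm, 6:30 pm–6:40 pm

Covered (merged): 11:20 am–1:50 pm, 6:00 pm–6:30 pm.
Gaps within 10:40 am–6:40 pm: 10:40 am–11:20 am, 1:50 pm–6:00 pm, 6:30 pm–6:40 pm.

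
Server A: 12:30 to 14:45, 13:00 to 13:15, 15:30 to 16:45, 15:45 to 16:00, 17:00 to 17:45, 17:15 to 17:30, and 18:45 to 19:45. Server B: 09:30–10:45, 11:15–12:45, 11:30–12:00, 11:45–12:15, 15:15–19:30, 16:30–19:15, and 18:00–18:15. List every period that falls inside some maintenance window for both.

Merge the first list: 12:30–14:45, 15:30–16:45, 17:00–17:45, 18:45–19:45.
Merge the second list: 09:30–10:45, 11:15–12:45, 15:15–19:30.
12:30–14:45 meets the second set on 12:30–12:45.
15:30–16:45 meets the second set on 15:30–16:45.
17:00–17:45 meets the second set on 17:00–17:45.
18:45–19:45 meets the second set on 18:45–19:30.

12:30–12:45, 15:30–16:45, 17:00–17:45, 18:45–19:30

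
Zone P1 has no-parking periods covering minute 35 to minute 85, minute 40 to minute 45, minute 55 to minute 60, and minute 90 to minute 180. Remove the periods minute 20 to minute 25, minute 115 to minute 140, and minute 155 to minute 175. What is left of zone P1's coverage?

First set merges to minute 35 to minute 85, minute 90 to minute 180.
minute 35 to minute 85: no B overlap → unchanged.
minute 90 to minute 180 minus B → minute 90 to minute 115, minute 140 to minute 155, minute 175 to minute 180.

minute 35 to minute 85, minute 90 to minute 115, minute 140 to minute 155, minute 175 to minute 180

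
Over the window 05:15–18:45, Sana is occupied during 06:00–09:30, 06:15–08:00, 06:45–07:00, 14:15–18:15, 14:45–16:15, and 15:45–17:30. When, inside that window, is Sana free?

05:15-06:00, 09:30-14:15, 18:15-18:45

After merging, the occupied span is 06:00-09:30, 14:15-18:15.
Complement within 05:15-18:45: 05:15-06:00, 09:30-14:15, 18:15-18:45.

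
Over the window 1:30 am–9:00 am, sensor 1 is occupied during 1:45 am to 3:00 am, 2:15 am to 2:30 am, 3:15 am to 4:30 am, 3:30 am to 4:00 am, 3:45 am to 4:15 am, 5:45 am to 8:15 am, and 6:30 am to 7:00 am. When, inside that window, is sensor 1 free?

1:30 am–1:45 am, 3:00 am–3:15 am, 4:30 am–5:45 am, 8:15 am–9:00 am

The merged coverage is 1:45 am–3:00 am, 3:15 am–4:30 am, 5:45 am–8:15 am.
Gaps within 1:30 am–9:00 am: 1:30 am–1:45 am, 3:00 am–3:15 am, 4:30 am–5:45 am, 8:15 am–9:00 am.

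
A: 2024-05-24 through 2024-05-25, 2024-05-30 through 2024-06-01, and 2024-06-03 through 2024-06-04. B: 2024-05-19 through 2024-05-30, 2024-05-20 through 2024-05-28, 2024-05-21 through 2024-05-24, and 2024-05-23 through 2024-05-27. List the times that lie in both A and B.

B, merged: 2024-05-19 through 2024-05-30.
2024-05-24 through 2024-05-25 overlaps B on 2024-05-24 through 2024-05-25.
2024-05-30 through 2024-06-01 overlaps B on 2024-05-30 through 2024-05-30.
2024-06-03 through 2024-06-04 falls entirely outside B.

2024-05-24 through 2024-05-25, 2024-05-30 through 2024-05-30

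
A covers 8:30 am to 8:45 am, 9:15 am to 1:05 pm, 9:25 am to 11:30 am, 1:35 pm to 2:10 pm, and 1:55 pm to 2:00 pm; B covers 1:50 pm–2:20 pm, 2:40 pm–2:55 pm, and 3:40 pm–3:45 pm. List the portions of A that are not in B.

First set merges to 8:30 am–8:45 am, 9:15 am–1:05 pm, 1:35 pm–2:10 pm.
8:30 am–8:45 am is untouched.
9:15 am–1:05 pm is untouched.
1:35 pm–2:10 pm with B removed leaves 1:35 pm–1:50 pm.

8:30 am–8:45 am, 9:15 am–1:05 pm, 1:35 pm–1:50 pm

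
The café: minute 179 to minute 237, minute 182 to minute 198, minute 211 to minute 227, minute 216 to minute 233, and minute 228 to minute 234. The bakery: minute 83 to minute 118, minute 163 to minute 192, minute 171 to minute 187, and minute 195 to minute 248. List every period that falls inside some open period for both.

minute 179 to minute 192, minute 195 to minute 237

A, merged: minute 179 to minute 237.
B, merged: minute 83 to minute 118, minute 163 to minute 192, minute 195 to minute 248.
minute 179 to minute 237 meets the second set on minute 179 to minute 192, minute 195 to minute 237.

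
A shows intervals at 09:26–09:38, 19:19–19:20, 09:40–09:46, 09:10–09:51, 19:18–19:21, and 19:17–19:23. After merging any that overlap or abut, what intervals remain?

Sort by start: 09:10–09:51, 09:26–09:38, 09:40–09:46, 19:17–19:23, 19:18–19:21, 19:19–19:20.
09:26–09:38 overlaps/touches 09:10–09:51 → extend to 09:10–09:51.
09:40–09:46 overlaps/touches 09:10–09:51 → extend to 09:10–09:51.
19:17–19:23 is disjoint → start new block.
19:18–19:21 overlaps/touches 19:17–19:23 → extend to 19:17–19:23.
19:19–19:20 overlaps/touches 19:17–19:23 → extend to 19:17–19:23.

09:10–09:51, 19:17–19:23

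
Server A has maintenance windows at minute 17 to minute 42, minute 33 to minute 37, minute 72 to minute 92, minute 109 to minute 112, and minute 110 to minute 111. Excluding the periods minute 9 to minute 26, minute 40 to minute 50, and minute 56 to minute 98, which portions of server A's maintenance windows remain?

A, merged: minute 17 to minute 42, minute 72 to minute 92, minute 109 to minute 112.
minute 17 to minute 42 with B removed leaves minute 26 to minute 40.
minute 72 to minute 92 lies entirely inside B → drops out.
minute 109 to minute 112 is untouched.

minute 26 to minute 40, minute 109 to minute 112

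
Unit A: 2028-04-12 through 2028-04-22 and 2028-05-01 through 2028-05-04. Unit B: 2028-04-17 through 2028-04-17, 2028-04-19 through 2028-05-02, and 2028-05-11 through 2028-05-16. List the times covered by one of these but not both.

Only in the first: 2028-04-12 through 2028-04-16, 2028-04-18 through 2028-04-18, 2028-05-03 through 2028-05-04.
Only in the second: 2028-04-23 through 2028-04-30, 2028-05-11 through 2028-05-16.
Together these are the periods covered by exactly one.

2028-04-12 through 2028-04-16, 2028-04-18 through 2028-04-18, 2028-04-23 through 2028-04-30, 2028-05-03 through 2028-05-04, 2028-05-11 through 2028-05-16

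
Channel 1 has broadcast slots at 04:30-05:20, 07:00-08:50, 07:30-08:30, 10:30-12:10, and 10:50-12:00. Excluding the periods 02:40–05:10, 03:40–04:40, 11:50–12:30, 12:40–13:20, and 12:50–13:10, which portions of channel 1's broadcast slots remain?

05:10-05:20, 07:00-08:50, 10:30-11:50

A, merged: 04:30-05:20, 07:00-08:50, 10:30-12:10.
B, merged: 02:40-05:10, 11:50-12:30, 12:40-13:20.
04:30-05:20 minus B → 05:10-05:20.
07:00-08:50: no B overlap → unchanged.
10:30-12:10 minus B → 10:30-11:50.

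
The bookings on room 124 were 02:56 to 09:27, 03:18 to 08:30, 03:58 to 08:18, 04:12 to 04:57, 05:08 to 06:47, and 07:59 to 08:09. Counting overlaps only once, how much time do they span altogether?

6 h 31 min

Merged: 02:56-09:27.
Length: 6 h 31 min.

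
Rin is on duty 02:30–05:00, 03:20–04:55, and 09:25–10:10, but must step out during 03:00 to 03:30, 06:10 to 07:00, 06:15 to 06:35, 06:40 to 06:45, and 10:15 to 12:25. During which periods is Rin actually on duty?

First set merges to 02:30–05:00, 09:25–10:10.
Second set merges to 03:00–03:30, 06:10–07:00, 10:15–12:25.
02:30–05:00 \ B = 02:30–03:00, 03:30–05:00.
09:25–10:10: nothing removed.

02:30–03:00, 03:30–05:00, 09:25–10:10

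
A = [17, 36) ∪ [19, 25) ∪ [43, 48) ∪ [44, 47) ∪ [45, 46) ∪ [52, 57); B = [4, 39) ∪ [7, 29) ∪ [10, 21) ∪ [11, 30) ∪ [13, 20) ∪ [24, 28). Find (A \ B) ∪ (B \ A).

First set merges to [17, 36), [43, 48), [52, 57).
Second set merges to [4, 39).
Only in the first: [43, 48), [52, 57).
Only in the second: [4, 17), [36, 39).
Together these are the periods covered by exactly one.

[4, 17) ∪ [36, 39) ∪ [43, 48) ∪ [52, 57)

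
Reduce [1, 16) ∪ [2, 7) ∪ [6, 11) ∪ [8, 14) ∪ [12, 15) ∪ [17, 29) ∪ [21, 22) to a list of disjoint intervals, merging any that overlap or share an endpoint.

[2, 7) overlaps/touches [1, 16) → extend to [1, 16).
[6, 11) overlaps/touches [1, 16) → extend to [1, 16).
[8, 14) overlaps/touches [1, 16) → extend to [1, 16).
[12, 15) overlaps/touches [1, 16) → extend to [1, 16).
[17, 29) is disjoint → start new block.
[21, 22) overlaps/touches [17, 29) → extend to [17, 29).

[1, 16) ∪ [17, 29)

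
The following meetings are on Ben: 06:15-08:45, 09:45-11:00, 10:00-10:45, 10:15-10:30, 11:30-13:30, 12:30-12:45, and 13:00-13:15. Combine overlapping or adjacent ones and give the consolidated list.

06:15-08:45, 09:45-11:00, 11:30-13:30

09:45-11:00 is disjoint → start new block.
10:00-10:45 overlaps/touches 09:45-11:00 → extend to 09:45-11:00.
10:15-10:30 overlaps/touches 09:45-11:00 → extend to 09:45-11:00.
11:30-13:30 is disjoint → start new block.
12:30-12:45 overlaps/touches 11:30-13:30 → extend to 11:30-13:30.
13:00-13:15 overlaps/touches 11:30-13:30 → extend to 11:30-13:30.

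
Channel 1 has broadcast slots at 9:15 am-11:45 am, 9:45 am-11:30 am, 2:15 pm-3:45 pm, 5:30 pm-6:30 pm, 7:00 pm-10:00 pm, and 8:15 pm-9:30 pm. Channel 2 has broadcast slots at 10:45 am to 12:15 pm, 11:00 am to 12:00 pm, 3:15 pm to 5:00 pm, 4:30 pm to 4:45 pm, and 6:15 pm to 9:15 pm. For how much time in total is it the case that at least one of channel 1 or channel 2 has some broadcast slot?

10 h 15 min

A, merged: 9:15 am–11:45 am, 2:15 pm–3:45 pm, 5:30 pm–6:30 pm, 7:00 pm–10:00 pm.
B, merged: 10:45 am–12:15 pm, 3:15 pm–5:00 pm, 6:15 pm–9:15 pm.
A ∪ B = 9:15 am–12:15 pm, 2:15 pm–5:00 pm, 5:30 pm–10:00 pm.
Total: 3 h + 2 h 45 min + 4 h 30 min = 10 h 15 min.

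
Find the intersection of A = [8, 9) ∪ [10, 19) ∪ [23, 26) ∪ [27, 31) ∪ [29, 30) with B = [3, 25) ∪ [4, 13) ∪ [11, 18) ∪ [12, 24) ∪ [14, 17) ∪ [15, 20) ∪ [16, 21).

[8, 9) ∪ [10, 19) ∪ [23, 25)

A, merged: [8, 9), [10, 19), [23, 26), [27, 31).
B, merged: [3, 25).
[8, 9) overlaps B on [8, 9).
[10, 19) overlaps B on [10, 19).
[23, 26) overlaps B on [23, 25).
[27, 31) falls entirely outside B.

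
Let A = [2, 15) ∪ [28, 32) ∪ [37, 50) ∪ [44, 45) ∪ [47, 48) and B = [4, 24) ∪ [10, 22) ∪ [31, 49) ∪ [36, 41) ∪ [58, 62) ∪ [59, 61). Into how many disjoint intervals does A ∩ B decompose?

3

Merge the first list: [2, 15), [28, 32), [37, 50).
Merge the second list: [4, 24), [31, 49), [58, 62).
A ∩ B = [4, 15), [31, 32), [37, 49).
That is 3 disjoint pieces.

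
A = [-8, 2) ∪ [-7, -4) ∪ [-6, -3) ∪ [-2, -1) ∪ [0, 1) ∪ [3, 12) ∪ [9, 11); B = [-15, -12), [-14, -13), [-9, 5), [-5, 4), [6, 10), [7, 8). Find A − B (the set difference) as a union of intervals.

Merge the first list: [-8, 2), [3, 12).
Merge the second list: [-15, -12), [-9, 5), [6, 10).
[-8, 2): fully covered by B → removed.
[3, 12) minus B → [5, 6), [10, 12).

[5, 6) ∪ [10, 12)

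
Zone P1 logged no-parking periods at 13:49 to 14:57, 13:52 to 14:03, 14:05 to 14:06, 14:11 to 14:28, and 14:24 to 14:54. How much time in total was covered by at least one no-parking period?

Merged: 13:49–14:57.
Length: 1 h 8 min.

1 h 8 min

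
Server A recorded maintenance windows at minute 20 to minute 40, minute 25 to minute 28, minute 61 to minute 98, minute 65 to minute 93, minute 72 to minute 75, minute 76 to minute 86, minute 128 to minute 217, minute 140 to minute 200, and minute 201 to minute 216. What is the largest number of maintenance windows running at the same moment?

Walk the sorted start/end points keeping a running depth.
The depth first hits 3 at minute 72.

3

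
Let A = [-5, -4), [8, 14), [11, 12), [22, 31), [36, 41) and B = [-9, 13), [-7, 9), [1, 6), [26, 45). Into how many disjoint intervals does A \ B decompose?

Merge the first list: [-5, -4), [8, 14), [22, 31), [36, 41).
Merge the second list: [-9, 13), [26, 45).
A \ B = [13, 14), [22, 26).
That is 2 disjoint pieces.

2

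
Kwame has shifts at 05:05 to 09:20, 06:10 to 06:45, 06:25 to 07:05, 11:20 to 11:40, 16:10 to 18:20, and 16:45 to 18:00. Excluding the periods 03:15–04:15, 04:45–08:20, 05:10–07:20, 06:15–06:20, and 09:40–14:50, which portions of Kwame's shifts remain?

A, merged: 05:05-09:20, 11:20-11:40, 16:10-18:20.
B, merged: 03:15-04:15, 04:45-08:20, 09:40-14:50.
05:05-09:20 minus B → 08:20-09:20.
11:20-11:40: fully covered by B → removed.
16:10-18:20: no B overlap → unchanged.

08:20-09:20, 16:10-18:20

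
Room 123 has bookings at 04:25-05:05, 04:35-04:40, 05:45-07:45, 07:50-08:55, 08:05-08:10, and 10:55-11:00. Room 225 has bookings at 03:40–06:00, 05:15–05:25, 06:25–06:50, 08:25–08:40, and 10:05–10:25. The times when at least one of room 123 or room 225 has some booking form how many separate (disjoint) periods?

Merge the first list: 04:25-05:05, 05:45-07:45, 07:50-08:55, 10:55-11:00.
Merge the second list: 03:40-06:00, 06:25-06:50, 08:25-08:40, 10:05-10:25.
A ∪ B = 03:40-07:45, 07:50-08:55, 10:05-10:25, 10:55-11:00.
That is 4 disjoint pieces.

4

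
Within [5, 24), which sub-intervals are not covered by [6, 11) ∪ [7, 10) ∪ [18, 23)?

The merged coverage is [6, 11), [18, 23).
Uncovered inside [5, 24): [5, 6), [11, 18), [23, 24).

[5, 6) ∪ [11, 18) ∪ [23, 24)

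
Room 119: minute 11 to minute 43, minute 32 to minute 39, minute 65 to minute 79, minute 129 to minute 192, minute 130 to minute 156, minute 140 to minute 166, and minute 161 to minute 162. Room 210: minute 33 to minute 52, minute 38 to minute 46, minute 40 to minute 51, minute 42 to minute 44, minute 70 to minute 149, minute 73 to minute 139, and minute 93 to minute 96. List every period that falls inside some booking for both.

Merge the first list: minute 11 to minute 43, minute 65 to minute 79, minute 129 to minute 192.
Merge the second list: minute 33 to minute 52, minute 70 to minute 149.
minute 11 to minute 43 ∩ B → minute 33 to minute 43.
minute 65 to minute 79 ∩ B → minute 70 to minute 79.
minute 129 to minute 192 ∩ B → minute 129 to minute 149.

minute 33 to minute 43, minute 70 to minute 79, minute 129 to minute 149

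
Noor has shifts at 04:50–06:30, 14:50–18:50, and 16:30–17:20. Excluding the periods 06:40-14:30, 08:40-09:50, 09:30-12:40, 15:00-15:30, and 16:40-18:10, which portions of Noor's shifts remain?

First set merges to 04:50-06:30, 14:50-18:50.
Second set merges to 06:40-14:30, 15:00-15:30, 16:40-18:10.
04:50-06:30 is untouched.
14:50-18:50 with B removed leaves 14:50-15:00, 15:30-16:40, 18:10-18:50.

04:50-06:30, 14:50-15:00, 15:30-16:40, 18:10-18:50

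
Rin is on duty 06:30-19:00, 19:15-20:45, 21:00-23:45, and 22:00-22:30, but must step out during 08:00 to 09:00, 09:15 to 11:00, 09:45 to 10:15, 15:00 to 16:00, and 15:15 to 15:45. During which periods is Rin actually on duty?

A, merged: 06:30–19:00, 19:15–20:45, 21:00–23:45.
B, merged: 08:00–09:00, 09:15–11:00, 15:00–16:00.
06:30–19:00 \ B = 06:30–08:00, 09:00–09:15, 11:00–15:00, 16:00–19:00.
19:15–20:45: nothing removed.
21:00–23:45: nothing removed.

06:30–08:00, 09:00–09:15, 11:00–15:00, 16:00–19:00, 19:15–20:45, 21:00–23:45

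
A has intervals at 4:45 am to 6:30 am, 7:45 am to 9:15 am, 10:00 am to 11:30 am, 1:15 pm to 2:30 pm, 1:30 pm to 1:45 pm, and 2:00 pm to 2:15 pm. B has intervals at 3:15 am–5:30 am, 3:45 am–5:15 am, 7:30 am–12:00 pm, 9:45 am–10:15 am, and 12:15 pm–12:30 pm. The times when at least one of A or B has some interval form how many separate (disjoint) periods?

First set merges to 4:45 am–6:30 am, 7:45 am–9:15 am, 10:00 am–11:30 am, 1:15 pm–2:30 pm.
Second set merges to 3:15 am–5:30 am, 7:30 am–12:00 pm, 12:15 pm–12:30 pm.
A ∪ B = 3:15 am–6:30 am, 7:30 am–12:00 pm, 12:15 pm–12:30 pm, 1:15 pm–2:30 pm.
That is 4 disjoint pieces.

4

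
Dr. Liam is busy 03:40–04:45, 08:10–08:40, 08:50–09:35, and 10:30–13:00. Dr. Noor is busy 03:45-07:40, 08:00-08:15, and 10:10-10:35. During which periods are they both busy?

03:40–04:45 meets the second set on 03:45–04:45.
08:10–08:40 meets the second set on 08:10–08:15.
08:50–09:35: no overlap with the second set.
10:30–13:00 meets the second set on 10:30–10:35.

03:45–04:45, 08:10–08:15, 10:30–10:35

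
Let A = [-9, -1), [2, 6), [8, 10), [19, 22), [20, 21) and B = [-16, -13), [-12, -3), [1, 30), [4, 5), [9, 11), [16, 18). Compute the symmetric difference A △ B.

[-16, -13) ∪ [-12, -9) ∪ [-3, -1) ∪ [1, 2) ∪ [6, 8) ∪ [10, 19) ∪ [22, 30)

First set merges to [-9, -1), [2, 6), [8, 10), [19, 22).
Second set merges to [-16, -13), [-12, -3), [1, 30).
Only in the first: [-3, -1).
Only in the second: [-16, -13), [-12, -9), [1, 2), [6, 8), [10, 19), [22, 30).
Together these are the periods covered by exactly one.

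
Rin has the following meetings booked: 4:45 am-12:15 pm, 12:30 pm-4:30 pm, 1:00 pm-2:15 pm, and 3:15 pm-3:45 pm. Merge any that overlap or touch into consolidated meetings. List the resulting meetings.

12:30 pm–4:30 pm is disjoint → start new block.
1:00 pm–2:15 pm overlaps/touches 12:30 pm–4:30 pm → extend to 12:30 pm–4:30 pm.
3:15 pm–3:45 pm overlaps/touches 12:30 pm–4:30 pm → extend to 12:30 pm–4:30 pm.

4:45 am–12:15 pm, 12:30 pm–4:30 pm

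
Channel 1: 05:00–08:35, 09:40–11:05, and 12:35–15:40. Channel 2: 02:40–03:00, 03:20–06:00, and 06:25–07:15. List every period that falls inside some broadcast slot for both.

05:00–06:00, 06:25–07:15

05:00–08:35 overlaps B on 05:00–06:00, 06:25–07:15.
09:40–11:05 falls entirely outside B.
12:35–15:40 falls entirely outside B.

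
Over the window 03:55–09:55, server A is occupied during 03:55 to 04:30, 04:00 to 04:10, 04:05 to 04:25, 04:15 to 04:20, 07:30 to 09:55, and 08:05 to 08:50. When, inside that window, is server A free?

After merging, the occupied span is 03:55–04:30, 07:30–09:55.
Gaps within 03:55–09:55: 04:30–07:30.

04:30–07:30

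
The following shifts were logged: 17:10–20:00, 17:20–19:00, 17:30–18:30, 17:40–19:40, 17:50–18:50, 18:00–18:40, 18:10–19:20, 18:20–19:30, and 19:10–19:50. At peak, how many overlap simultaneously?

8

Sweep endpoints in order; track running count of active intervals.
Peak of 8 reached at 18:20.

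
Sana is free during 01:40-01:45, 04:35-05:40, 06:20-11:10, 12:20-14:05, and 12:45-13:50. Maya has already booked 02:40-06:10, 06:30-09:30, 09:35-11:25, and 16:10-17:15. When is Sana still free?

01:40–01:45, 06:20–06:30, 09:30–09:35, 12:20–14:05

First set merges to 01:40–01:45, 04:35–05:40, 06:20–11:10, 12:20–14:05.
01:40–01:45 is untouched.
04:35–05:40 lies entirely inside B → drops out.
06:20–11:10 with B removed leaves 06:20–06:30, 09:30–09:35.
12:20–14:05 is untouched.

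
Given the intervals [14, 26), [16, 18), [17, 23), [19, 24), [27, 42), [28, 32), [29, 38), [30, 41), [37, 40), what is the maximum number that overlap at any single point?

4

At 30, 4 of the intervals are simultaneously active.
No point has more.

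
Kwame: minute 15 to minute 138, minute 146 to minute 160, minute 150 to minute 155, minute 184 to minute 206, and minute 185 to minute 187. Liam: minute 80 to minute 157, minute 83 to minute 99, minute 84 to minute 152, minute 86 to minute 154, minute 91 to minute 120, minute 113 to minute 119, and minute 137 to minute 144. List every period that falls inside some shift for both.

minute 80 to minute 138, minute 146 to minute 157

Merge the first list: minute 15 to minute 138, minute 146 to minute 160, minute 184 to minute 206.
Merge the second list: minute 80 to minute 157.
minute 15 to minute 138 ∩ B → minute 80 to minute 138.
minute 146 to minute 160 ∩ B → minute 146 to minute 157.
minute 184 to minute 206 meets no B interval.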